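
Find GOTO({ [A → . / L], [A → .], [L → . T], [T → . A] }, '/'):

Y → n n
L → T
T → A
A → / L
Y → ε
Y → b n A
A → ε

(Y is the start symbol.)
{ [A → . / L], [A → .], [A → / . L], [L → . T], [T → . A] }

GOTO(I, '/') = CLOSURE({ [A → αX.β] : [A → α.Xβ] ∈ I, X = '/' })

Items with dot before '/', with the dot advanced:
  [A → . / L] → [A → / . L]
Closure of the advanced items:
  [A → / . L] has the dot before L: add [L → . T]
  [L → . T] has the dot before T: add [T → . A]
  [T → . A] has the dot before A: add [A → . / L], [A → .]

GOTO = { [A → . / L], [A → .], [A → / . L], [L → . T], [T → . A] }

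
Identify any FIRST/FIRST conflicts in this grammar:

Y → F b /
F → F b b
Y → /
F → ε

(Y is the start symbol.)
FIRST sets of the non-terminals at (or reachable through a nullable prefix from) the front of some alternative:
  FIRST(F) = { 'b', ε }

Productions for Y:
  Y → F b /: FIRST = { 'b' }
  Y → /: FIRST = { '/' }
Productions for F:
  F → F b b: FIRST = { 'b' }
  F → ε: FIRST = { ε }

All alternatives of each non-terminal have pairwise disjoint FIRST sets.

Answer: No FIRST/FIRST conflicts.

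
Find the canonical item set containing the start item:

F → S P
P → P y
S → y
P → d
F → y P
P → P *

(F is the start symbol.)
{ [F → . S P], [F → . y P], [F' → . F], [S → . y] }

First, augment the grammar with F' → F
I₀ = CLOSURE({ [F' → . F] }):
  [F' → . F] has the dot before F: add [F → . S P], [F → . y P]
  [F → . S P] has the dot before S: add [S → . y]
No further items can be added.

I₀ = { [F → . S P], [F → . y P], [F' → . F], [S → . y] }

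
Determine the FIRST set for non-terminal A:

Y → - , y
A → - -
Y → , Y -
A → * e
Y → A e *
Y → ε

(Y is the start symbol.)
To compute FIRST(A), examine every production with A on the left-hand side, reading each right-hand side left to right until a non-nullable symbol is reached.

From A → - -:
  - '-' is a terminal: add '-' and stop
From A → * e:
  - '*' is a terminal: add '*' and stop

Collecting: FIRST(A) = { '*', '-' }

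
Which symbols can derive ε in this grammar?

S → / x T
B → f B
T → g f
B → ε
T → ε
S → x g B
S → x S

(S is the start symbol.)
A non-terminal is nullable if it can derive ε (the empty string): either it has an ε-production, or it has a production whose right-hand side consists entirely of nullable non-terminals.

ε-productions: B → ε, T → ε
So B, T are immediately nullable.
No further non-terminal can be added: every production for the remaining non-terminals contains a terminal or a non-nullable non-terminal.
Nullable = { 'B', 'T' }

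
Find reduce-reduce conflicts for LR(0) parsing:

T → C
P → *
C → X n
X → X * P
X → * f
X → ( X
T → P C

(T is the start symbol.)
A reduce-reduce conflict occurs when an LR(0) state has two complete items [A → α .] and [B → β .] — both call for a reduction, and with no lookahead the parser cannot choose between them.

Augment with T' → T and build the canonical LR(0) collection (I0 = CLOSURE({[T' → . T]}), then GOTO on every symbol after a dot until no new states appear). It has 15 states:
  I0: { [C → . X n], [P → . *], [T → . C], [T → . P C], [T' → . T], [X → . ( X], [X → . * f], [X → . X * P] }  — shift
  I1: { [X → ( . X], [X → . ( X], [X → . * f], [X → . X * P] }  — shift
  I2: { [P → * .], [X → * . f] }  — shift, reduce
  I3: { [T → C .] }  — reduce
  I4: { [C → . X n], [T → P . C], [X → . ( X], [X → . * f], [X → . X * P] }  — shift
  I5: { [T' → T .] }  — accept
  I6: { [C → X . n], [X → X . * P] }  — shift
  I7: { [P → . *], [X → X * . P] }  — shift
  I8: { [C → X n .] }  — reduce
  I9: { [P → * .] }  — reduce
  I10: { [X → X * P .] }  — reduce
  I11: { [X → * . f] }  — shift
  I12: { [T → P C .] }  — reduce
  I13: { [X → * f .] }  — reduce
  I14: { [X → ( X .], [X → X . * P] }  — shift, reduce

No state contains more than one complete item.

Answer: No reduce-reduce conflicts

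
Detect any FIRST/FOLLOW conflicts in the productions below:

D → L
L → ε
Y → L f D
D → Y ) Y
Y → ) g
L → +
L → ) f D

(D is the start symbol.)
Yes. D → Y ')' Y with FOLLOW(D) on { ')', 'f' }; L → ')' f D with FOLLOW(L) on { ')' }

Nullable non-terminals: D, L.
FIRST sets used below: FIRST(L) = { ')', '+', ε }, FIRST(Y) = { ')', '+', 'f' }

D: nullable alternative(s) D → L; FOLLOW(D) = { $, ')', 'f' }
  D → L: FIRST \ {ε} = { ')', '+' } — this is the only nullable alternative, skip
  D → Y ) Y: FIRST \ {ε} = { ')', '+', 'f' } — overlaps FOLLOW(D) on { ')', 'f' }: CONFLICT

L: nullable alternative(s) L → ε; FOLLOW(L) = { $, ')', 'f' }
  L → ε: FIRST \ {ε} = { } — this is the only nullable alternative, skip
  L → +: FIRST \ {ε} = { '+' } — disjoint from FOLLOW(L)
  L → ) f D: FIRST \ {ε} = { ')' } — overlaps FOLLOW(L) on { ')' }: CONFLICT

Y has no nullable alternative, so no FIRST/FOLLOW check is needed there.

So the grammar has 2 FIRST/FOLLOW conflicts (marked CONFLICT above).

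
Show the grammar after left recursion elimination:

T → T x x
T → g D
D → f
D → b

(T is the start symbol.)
T → g D T'
T' → x x T'
T' → ε
D → f
D → b

T is directly left-recursive. The standard transformation for
  A → A α₁ | ... | A α_m | β₁ | ... | β_n
is
  A  → β₁ A' | ... | β_n A'
  A' → α₁ A' | ... | α_m A' | ε

T → g D becomes T → g D T'
T → T x x becomes T' → x x T'
Add T' → ε

Productions for other non-terminals are unchanged:
  D → f
  D → b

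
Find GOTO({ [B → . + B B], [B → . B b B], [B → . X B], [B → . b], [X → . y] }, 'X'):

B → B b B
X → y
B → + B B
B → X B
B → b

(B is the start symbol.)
{ [B → . + B B], [B → . B b B], [B → . X B], [B → . b], [B → X . B], [X → . y] }

GOTO(I, 'X') = CLOSURE({ [A → αX.β] : [A → α.Xβ] ∈ I, X = 'X' })

Items with dot before 'X', with the dot advanced:
  [B → . X B] → [B → X . B]
Closure of the advanced items:
  [B → X . B] has the dot before B: add [B → . B b B], [B → . + B B], [B → . X B], [B → . b]
  [B → . X B] has the dot before X: add [X → . y]

GOTO = { [B → . + B B], [B → . B b B], [B → . X B], [B → . b], [B → X . B], [X → . y] }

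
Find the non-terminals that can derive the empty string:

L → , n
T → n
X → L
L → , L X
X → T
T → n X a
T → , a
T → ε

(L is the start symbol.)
ε-productions: T → ε
So T is immediately nullable.
X → T: every symbol on the right is nullable, so X is nullable too.
No further non-terminal can be added: every production for the remaining non-terminals contains a terminal or a non-nullable non-terminal.
Nullable = { 'T', 'X' }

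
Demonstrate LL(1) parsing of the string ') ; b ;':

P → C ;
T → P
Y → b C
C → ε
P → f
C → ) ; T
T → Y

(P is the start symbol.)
Stack is shown with the top on the left.

Stack      Input      Action
----------------------------
P $        ) ; b ; $  output P → C ;
C ; $      ) ; b ; $  output C → ) ; T
) ; T ; $  ) ; b ; $  match ')'
; T ; $    ; b ; $    match ';'
T ; $      b ; $      output T → Y
Y ; $      b ; $      output Y → b C
b C ; $    b ; $      match 'b'
C ; $      ; $        output C → ε
; $        ; $        match ';'
$          $          accept

The string is accepted.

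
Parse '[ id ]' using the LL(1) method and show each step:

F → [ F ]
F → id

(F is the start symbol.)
Stack is shown with the top on the left.

Stack    Input     Action
-------------------------
F $      [ id ] $  output F → [ F ]
[ F ] $  [ id ] $  match '['
F ] $    id ] $    output F → id
id ] $   id ] $    match 'id'
] $      ] $       match ']'
$        $         accept

The string is accepted.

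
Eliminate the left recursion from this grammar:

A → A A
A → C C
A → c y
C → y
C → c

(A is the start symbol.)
A → C C A'
A → c y A'
A' → A A'
A' → ε
C → y
C → c

A is directly left-recursive. The standard transformation for
  A → A α₁ | ... | A α_m | β₁ | ... | β_n
is
  A  → β₁ A' | ... | β_n A'
  A' → α₁ A' | ... | α_m A' | ε

A → C C becomes A → C C A'
A → c y becomes A → c y A'
A → A A becomes A' → A A'
Add A' → ε

Productions for other non-terminals are unchanged:
  C → y
  C → c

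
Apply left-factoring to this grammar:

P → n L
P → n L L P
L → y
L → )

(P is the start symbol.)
P → n L P'
P' → ε
P' → L P
L → y
L → )

Left-factoring transforms A → αβ₁ | αβ₂ into A → αA' and A' → β₁ | β₂
(α is the longest common prefix among the alternatives). Repeat until
no nonterminal has two alternatives with a common prefix.

Round 1: P has alternatives sharing prefix 'n L'. Introduce P': P → n L P'
  Add: P' → ε
  Add: P' → L P

No remaining common prefixes — done.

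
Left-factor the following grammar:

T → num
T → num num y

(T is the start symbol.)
T → num T'
T' → ε
T' → num y

Left-factoring transforms A → αβ₁ | αβ₂ into A → αA' and A' → β₁ | β₂
(α is the longest common prefix among the alternatives). Repeat until
no nonterminal has two alternatives with a common prefix.

Round 1: T has alternatives sharing prefix 'num'. Introduce T': T → num T'
  Add: T' → ε
  Add: T' → num y

No remaining common prefixes — done.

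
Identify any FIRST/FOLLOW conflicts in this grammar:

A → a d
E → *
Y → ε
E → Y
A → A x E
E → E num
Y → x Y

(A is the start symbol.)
A FIRST/FOLLOW conflict occurs when a non-terminal N has a nullable alternative N → β (β ⇒* ε) and another alternative N → α with FIRST(α) ∩ FOLLOW(N) ≠ ∅: on such a lookahead the parser cannot decide between expanding α and letting N vanish via β.

Nullable non-terminals: E, Y.
FIRST sets used below: FIRST(Y) = { 'x', ε }, FIRST(E) = { '*', 'num', 'x', ε }

E: nullable alternative(s) E → Y; FOLLOW(E) = { $, 'num', 'x' }
  E → *: FIRST \ {ε} = { '*' } — disjoint from FOLLOW(E)
  E → Y: FIRST \ {ε} = { 'x' } — this is the only nullable alternative, skip
  E → E num: FIRST \ {ε} = { '*', 'num', 'x' } — overlaps FOLLOW(E) on { 'num', 'x' }: CONFLICT

Y: nullable alternative(s) Y → ε; FOLLOW(Y) = { $, 'num', 'x' }
  Y → ε: FIRST \ {ε} = { } — this is the only nullable alternative, skip
  Y → x Y: FIRST \ {ε} = { 'x' } — overlaps FOLLOW(Y) on { 'x' }: CONFLICT

A has no nullable alternative, so no FIRST/FOLLOW check is needed there.

So the grammar has 2 FIRST/FOLLOW conflicts (marked CONFLICT above).

Answer: Yes. E → E num with FOLLOW(E) on { 'num', 'x' }; Y → x Y with FOLLOW(Y) on { 'x' }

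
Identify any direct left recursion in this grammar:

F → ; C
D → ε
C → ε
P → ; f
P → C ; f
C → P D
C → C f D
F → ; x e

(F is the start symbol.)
Direct left recursion occurs when N → N α for some non-terminal N (the right-hand side begins with the left-hand side itself).

F → ; C: starts with ';'
D → ε: starts with ε
C → ε: starts with ε
P → ; f: starts with ';'
P → C ; f: starts with C
C → P D: starts with P
C → C f D: LEFT RECURSIVE (starts with C)
F → ; x e: starts with ';'

The grammar has direct left recursion on: C.

Answer: Yes, C is left-recursive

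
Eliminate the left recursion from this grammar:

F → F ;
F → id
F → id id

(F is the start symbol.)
F → id F'
F → id id F'
F' → ; F'
F' → ε

F is directly left-recursive. The standard transformation for
  A → A α₁ | ... | A α_m | β₁ | ... | β_n
is
  A  → β₁ A' | ... | β_n A'
  A' → α₁ A' | ... | α_m A' | ε

F → id becomes F → id F'
F → id id becomes F → id id F'
F → F ; becomes F' → ; F'
Add F' → ε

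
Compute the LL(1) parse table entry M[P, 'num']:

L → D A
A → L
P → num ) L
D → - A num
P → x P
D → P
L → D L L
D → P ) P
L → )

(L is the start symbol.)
To find M[P, 'num'], we find productions for P where 'num' is in the predict set (PREDICT(N → α) = (FIRST(α) \ {ε}) ∪ (FOLLOW(N) if α ⇒* ε)).

P → num ) L: PREDICT = { 'num' }
  'num' is in predict set, so this production goes in M[P, 'num']
P → x P: PREDICT = { 'x' }

M[P, 'num'] = P → num ) L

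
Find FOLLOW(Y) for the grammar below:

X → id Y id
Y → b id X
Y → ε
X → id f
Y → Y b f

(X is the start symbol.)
In X → id Y id: Y is followed by id, add FIRST(id) \ {ε} = { 'id' }
In Y → Y b f: Y is followed by b f, add FIRST(b f) \ {ε} = { 'b' }

Taking the union: FOLLOW(Y) = { 'b', 'id' }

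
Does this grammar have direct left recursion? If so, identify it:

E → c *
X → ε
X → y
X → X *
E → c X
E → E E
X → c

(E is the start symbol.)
Yes, X, E are left-recursive

Direct left recursion occurs when N → N α for some non-terminal N (the right-hand side begins with the left-hand side itself).

E → c *: starts with c
X → ε: starts with ε
X → y: starts with y
X → X *: LEFT RECURSIVE (starts with X)
E → c X: starts with c
E → E E: LEFT RECURSIVE (starts with E)
X → c: starts with c

The grammar has direct left recursion on: X, E.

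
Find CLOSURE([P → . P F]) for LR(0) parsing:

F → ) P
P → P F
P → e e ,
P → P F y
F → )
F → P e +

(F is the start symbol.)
{ [P → . P F y], [P → . P F], [P → . e e ,] }

To compute CLOSURE, for each item [A → α.Bβ] where B is a non-terminal, add [B → .γ] for all productions B → γ; repeat for the newly added items until nothing changes.

Start with: [P → . P F]
  [P → . P F] has the dot before P: add [P → . e e ,], [P → . P F y]
No further items can be added.

CLOSURE = { [P → . P F y], [P → . P F], [P → . e e ,] }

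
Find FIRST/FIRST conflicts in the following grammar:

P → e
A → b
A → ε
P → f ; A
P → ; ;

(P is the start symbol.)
A FIRST/FIRST conflict occurs when two productions N → α and N → β for the same non-terminal have FIRST(α) ∩ FIRST(β) ≠ ∅ (with ε ∈ FIRST of a nullable right-hand side, so two nullable alternatives also conflict).

Productions for P:
  P → e: FIRST = { 'e' }
  P → f ; A: FIRST = { 'f' }
  P → ; ;: FIRST = { ';' }
Productions for A:
  A → b: FIRST = { 'b' }
  A → ε: FIRST = { ε }

All alternatives of each non-terminal have pairwise disjoint FIRST sets.

Answer: No FIRST/FIRST conflicts.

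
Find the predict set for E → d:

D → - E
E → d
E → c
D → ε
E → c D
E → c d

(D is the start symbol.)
{ 'd' }

PREDICT(E → d) = (FIRST(RHS) \ {ε}) ∪ (FOLLOW(E) if ε ∈ FIRST(RHS), i.e. RHS ⇒* ε)
FIRST(d) = { 'd' }
ε ∉ FIRST(d), so FOLLOW(E) is not added.
PREDICT(E → d) = { 'd' }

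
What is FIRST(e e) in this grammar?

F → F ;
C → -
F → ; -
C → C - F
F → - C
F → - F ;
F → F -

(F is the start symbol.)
{ 'e' }

To compute FIRST(e e), process the symbols left to right:
Symbol e is a terminal. Add 'e' and stop.
FIRST(e e) = { 'e' }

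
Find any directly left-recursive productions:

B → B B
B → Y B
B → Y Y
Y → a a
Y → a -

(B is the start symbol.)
Direct left recursion occurs when N → N α for some non-terminal N (the right-hand side begins with the left-hand side itself).

B → B B: LEFT RECURSIVE (starts with B)
B → Y B: starts with Y
B → Y Y: starts with Y
Y → a a: starts with a
Y → a -: starts with a

The grammar has direct left recursion on: B.

Answer: Yes, B is left-recursive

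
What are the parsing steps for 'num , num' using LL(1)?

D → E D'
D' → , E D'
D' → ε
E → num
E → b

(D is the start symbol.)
LL(1) parsing maintains a stack (initially the start symbol over $) and the input. At each step: if the stack top is a terminal, match it against the current input token; if it is a non-terminal N, replace it with the RHS of M[N, lookahead] (the unique production whose predict set contains the lookahead).

Stack is shown with the top on the left.

Stack     Input        Action
-----------------------------
D $       num , num $  output D → E D'
E D' $    num , num $  output E → num
num D' $  num , num $  match 'num'
D' $      , num $      output D' → , E D'
, E D' $  , num $      match ','
E D' $    num $        output E → num
num D' $  num $        match 'num'
D' $      $            output D' → ε
$         $            accept

The string is accepted.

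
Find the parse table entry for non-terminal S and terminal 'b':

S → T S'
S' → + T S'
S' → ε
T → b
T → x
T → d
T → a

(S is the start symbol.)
To find M[S, 'b'], we find productions for S where 'b' is in the predict set (PREDICT(N → α) = (FIRST(α) \ {ε}) ∪ (FOLLOW(N) if α ⇒* ε)).

Relevant sets:
  FIRST(T) = { 'a', 'b', 'd', 'x' }

S → T S': PREDICT = { 'a', 'b', 'd', 'x' }
  'b' is in predict set, so this production goes in M[S, 'b']

M[S, 'b'] = S → T S'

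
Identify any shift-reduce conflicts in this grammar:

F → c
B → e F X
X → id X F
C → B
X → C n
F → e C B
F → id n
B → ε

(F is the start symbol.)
A shift-reduce conflict occurs when an LR(0) state has both:
  - a complete (reduce) item [A → α .] (dot at the end), and
  - a shift item [B → β . c γ] (dot before a terminal).

Augment with F' → F and build the canonical LR(0) collection (I0 = CLOSURE({[F' → . F]}), then GOTO on every symbol after a dot until no new states appear). It has 17 states:
  I0: { [F → . c], [F → . e C B], [F → . id n], [F' → . F] }  — shift
  I1: { [F' → F .] }  — accept
  I2: { [F → c .] }  — reduce
  I3: { [B → . e F X], [B → .], [C → . B], [F → e . C B] }  — shift, reduce
  I4: { [F → id . n] }  — shift
  I5: { [F → id n .] }  — reduce
  I6: { [C → B .] }  — reduce
  I7: { [B → . e F X], [B → .], [F → e C . B] }  — shift, reduce
  I8: { [B → e . F X], [F → . c], [F → . e C B], [F → . id n] }  — shift
  I9: { [B → . e F X], [B → .], [B → e F . X], [C → . B], [X → . C n], [X → . id X F] }  — shift, reduce
  I10: { [X → C . n] }  — shift
  I11: { [B → e F X .] }  — reduce
  I12: { [B → . e F X], [B → .], [C → . B], [X → . C n], [X → . id X F], [X → id . X F] }  — shift, reduce
  I13: { [F → . c], [F → . e C B], [F → . id n], [X → id X . F] }  — shift
  I14: { [X → id X F .] }  — reduce
  I15: { [X → C n .] }  — reduce
  I16: { [F → e C B .] }  — reduce

I3 contains reduce item [B → .] and shift item [B → . e F X] — shift-reduce conflict.
I7 contains reduce item [B → .] and shift item [B → . e F X] — shift-reduce conflict.
I9 contains reduce item [B → .] and shift items [B → . e F X], [X → . id X F] — shift-reduce conflict.
I12 contains reduce item [B → .] and shift items [B → . e F X], [X → . id X F] — shift-reduce conflict.

Answer: Yes — I3: [B → .] vs [B → . e F X]; I7: [B → .] vs [B → . e F X]; I9: [B → .] vs [B → . e F X]; I12: [B → .] vs [B → . e F X]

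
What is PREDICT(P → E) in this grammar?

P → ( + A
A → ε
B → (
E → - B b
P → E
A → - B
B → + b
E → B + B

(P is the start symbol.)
{ '(', '+', '-' }

PREDICT(P → E) = (FIRST(RHS) \ {ε}) ∪ (FOLLOW(P) if ε ∈ FIRST(RHS), i.e. RHS ⇒* ε)
FIRST(E) = { '(', '+', '-' }
FIRST(E) = { '(', '+', '-' }
ε ∉ FIRST(E), so FOLLOW(P) is not added.
PREDICT(P → E) = { '(', '+', '-' }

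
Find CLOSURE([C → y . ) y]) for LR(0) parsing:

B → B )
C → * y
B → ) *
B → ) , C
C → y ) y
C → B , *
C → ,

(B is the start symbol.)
{ [C → y . ) y] }

Start with: [C → y . ) y]
The dot precedes the terminal ')', so nothing is added.

CLOSURE = { [C → y . ) y] }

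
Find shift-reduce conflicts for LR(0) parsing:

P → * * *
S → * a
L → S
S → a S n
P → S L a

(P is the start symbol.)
No shift-reduce conflicts

A shift-reduce conflict occurs when an LR(0) state has both:
  - a complete (reduce) item [A → α .] (dot at the end), and
  - a shift item [B → β . c γ] (dot before a terminal).

Augment with P' → P and build the canonical LR(0) collection (I0 = CLOSURE({[P' → . P]}), then GOTO on every symbol after a dot until no new states appear). It has 14 states:
  I0: { [P → . * * *], [P → . S L a], [P' → . P], [S → . * a], [S → . a S n] }  — shift
  I1: { [P → * . * *], [S → * . a] }  — shift
  I2: { [P' → P .] }  — accept
  I3: { [L → . S], [P → S . L a], [S → . * a], [S → . a S n] }  — shift
  I4: { [S → . * a], [S → . a S n], [S → a . S n] }  — shift
  I5: { [S → * . a] }  — shift
  I6: { [S → a S . n] }  — shift
  I7: { [S → a S n .] }  — reduce
  I8: { [S → * a .] }  — reduce
  I9: { [P → S L . a] }  — shift
  I10: { [L → S .] }  — reduce
  I11: { [P → S L a .] }  — reduce
  I12: { [P → * * . *] }  — shift
  I13: { [P → * * * .] }  — reduce

No state contains both a complete item and a shift item.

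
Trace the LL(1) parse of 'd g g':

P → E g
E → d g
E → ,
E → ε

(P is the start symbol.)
LL(1) parsing maintains a stack (initially the start symbol over $) and the input. At each step: if the stack top is a terminal, match it against the current input token; if it is a non-terminal N, replace it with the RHS of M[N, lookahead] (the unique production whose predict set contains the lookahead).

Stack is shown with the top on the left.

Stack    Input    Action
------------------------
P $      d g g $  output P → E g
E g $    d g g $  output E → d g
d g g $  d g g $  match 'd'
g g $    g g $    match 'g'
g $      g $      match 'g'
$        $        accept

The string is accepted.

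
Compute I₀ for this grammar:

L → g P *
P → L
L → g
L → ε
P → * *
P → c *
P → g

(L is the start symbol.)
First, augment the grammar with L' → L
I₀ = CLOSURE({ [L' → . L] }):
  [L' → . L] has the dot before L: add [L → . g P *], [L → . g], [L → .]
No further items can be added.

I₀ = { [L → . g P *], [L → . g], [L → .], [L' → . L] }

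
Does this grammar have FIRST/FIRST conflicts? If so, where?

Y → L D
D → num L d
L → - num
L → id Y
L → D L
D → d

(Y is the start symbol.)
No FIRST/FIRST conflicts.

A FIRST/FIRST conflict occurs when two productions N → α and N → β for the same non-terminal have FIRST(α) ∩ FIRST(β) ≠ ∅ (with ε ∈ FIRST of a nullable right-hand side, so two nullable alternatives also conflict).

FIRST sets of the non-terminals at (or reachable through a nullable prefix from) the front of some alternative:
  FIRST(D) = { 'd', 'num' }

Productions for D:
  D → num L d: FIRST = { 'num' }
  D → d: FIRST = { 'd' }
Productions for L:
  L → - num: FIRST = { '-' }
  L → id Y: FIRST = { 'id' }
  L → D L: FIRST = { 'd', 'num' }
Y has only one production, so no FIRST/FIRST conflict is possible there.

All alternatives of each non-terminal have pairwise disjoint FIRST sets.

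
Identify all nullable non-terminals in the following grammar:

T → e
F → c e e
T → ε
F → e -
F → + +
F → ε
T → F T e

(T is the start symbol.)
ε-productions: T → ε, F → ε
So T, F are immediately nullable.
Every non-terminal is now nullable.
Nullable = { 'F', 'T' }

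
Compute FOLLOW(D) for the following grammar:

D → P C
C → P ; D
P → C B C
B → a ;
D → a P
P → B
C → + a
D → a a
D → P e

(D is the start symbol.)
{ $, '+', ';', 'a', 'e' }

To compute FOLLOW(D), find every occurrence of D on a right-hand side N → α D β: add FIRST(β) \ {ε}, and if β is empty or nullable also add FOLLOW(N). Iterate to a fixed point.

D is the start symbol, so $ ∈ FOLLOW(D).
In C → P ; D: D is at the end, add FOLLOW(C)

The FOLLOW sets referred to above (computed the same way, to a fixed point):
  FOLLOW(C) = { $, '+', ';', 'a', 'e' }

Taking the union: FOLLOW(D) = { $, '+', ';', 'a', 'e' }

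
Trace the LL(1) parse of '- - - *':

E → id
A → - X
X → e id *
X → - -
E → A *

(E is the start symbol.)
LL(1) parsing maintains a stack (initially the start symbol over $) and the input. At each step: if the stack top is a terminal, match it against the current input token; if it is a non-terminal N, replace it with the RHS of M[N, lookahead] (the unique production whose predict set contains the lookahead).

Stack is shown with the top on the left.

Stack    Input      Action
--------------------------
E $      - - - * $  output E → A *
A * $    - - - * $  output A → - X
- X * $  - - - * $  match '-'
X * $    - - * $    output X → - -
- - * $  - - * $    match '-'
- * $    - * $      match '-'
* $      * $        match '*'
$        $          accept

The string is accepted.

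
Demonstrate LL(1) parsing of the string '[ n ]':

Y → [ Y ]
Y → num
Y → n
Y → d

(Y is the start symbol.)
Stack is shown with the top on the left.

Stack    Input    Action
------------------------
Y $      [ n ] $  output Y → [ Y ]
[ Y ] $  [ n ] $  match '['
Y ] $    n ] $    output Y → n
n ] $    n ] $    match 'n'
] $      ] $      match ']'
$        $        accept

The string is accepted.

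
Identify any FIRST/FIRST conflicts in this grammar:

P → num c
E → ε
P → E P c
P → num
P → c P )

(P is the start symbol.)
A FIRST/FIRST conflict occurs when two productions N → α and N → β for the same non-terminal have FIRST(α) ∩ FIRST(β) ≠ ∅ (with ε ∈ FIRST of a nullable right-hand side, so two nullable alternatives also conflict).

FIRST sets of the non-terminals at (or reachable through a nullable prefix from) the front of some alternative:
  FIRST(E) = { ε }
  FIRST(P) = { 'c', 'num' }

Productions for P:
  P → num c: FIRST = { 'num' }
  P → E P c: FIRST = { 'c', 'num' }
  P → num: FIRST = { 'num' }
  P → c P ): FIRST = { 'c' }
E has only one production, so no FIRST/FIRST conflict is possible there.

Conflict for P: P → num c and P → E P c
  Overlap: { 'num' }
Conflict for P: P → num c and P → num
  Overlap: { 'num' }
Conflict for P: P → E P c and P → num
  Overlap: { 'num' }
Conflict for P: P → E P c and P → c P )
  Overlap: { 'c' }

Answer: Yes. P → num c / P → E P c on { 'num' }; P → num c / P → num on { 'num' }; P → E P c / P → num on { 'num' }; P → E P c / P → c P ')' on { 'c' }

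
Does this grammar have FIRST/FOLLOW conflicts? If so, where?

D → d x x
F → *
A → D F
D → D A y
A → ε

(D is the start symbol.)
No FIRST/FOLLOW conflicts.

Nullable non-terminals: A.
FIRST sets used below: FIRST(D) = { 'd' }

A: nullable alternative(s) A → ε; FOLLOW(A) = { 'y' }
  A → D F: FIRST \ {ε} = { 'd' } — disjoint from FOLLOW(A)
  A → ε: FIRST \ {ε} = { } — this is the only nullable alternative, skip

D, F have no nullable alternative, so no FIRST/FOLLOW check is needed there.

No FIRST/FOLLOW conflicts found.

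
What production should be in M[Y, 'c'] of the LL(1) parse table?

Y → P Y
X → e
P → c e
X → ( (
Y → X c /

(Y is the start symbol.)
To find M[Y, 'c'], we find productions for Y where 'c' is in the predict set (PREDICT(N → α) = (FIRST(α) \ {ε}) ∪ (FOLLOW(N) if α ⇒* ε)).

Relevant sets:
  FIRST(P) = { 'c' }
  FIRST(X) = { '(', 'e' }

Y → P Y: PREDICT = { 'c' }
  'c' is in predict set, so this production goes in M[Y, 'c']
Y → X c /: PREDICT = { '(', 'e' }

M[Y, 'c'] = Y → P Y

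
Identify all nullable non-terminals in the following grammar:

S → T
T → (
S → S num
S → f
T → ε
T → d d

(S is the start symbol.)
ε-productions: T → ε
So T is immediately nullable.
S → T: every symbol on the right is nullable, so S is nullable too.
Every non-terminal is now nullable.
Nullable = { 'S', 'T' }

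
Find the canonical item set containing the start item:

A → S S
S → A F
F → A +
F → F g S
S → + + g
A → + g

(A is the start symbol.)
{ [A → . + g], [A → . S S], [A' → . A], [S → . + + g], [S → . A F] }

First, augment the grammar with A' → A
I₀ = CLOSURE({ [A' → . A] }):
  [A' → . A] has the dot before A: add [A → . S S], [A → . + g]
  [A → . S S] has the dot before S: add [S → . A F], [S → . + + g]
No further items can be added.

I₀ = { [A → . + g], [A → . S S], [A' → . A], [S → . + + g], [S → . A F] }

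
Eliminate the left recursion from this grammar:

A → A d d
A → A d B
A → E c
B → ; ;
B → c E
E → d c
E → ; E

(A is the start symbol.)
A → E c A'
A' → d d A'
A' → d B A'
A' → ε
B → ; ;
B → c E
E → d c
E → ; E

A is directly left-recursive. The standard transformation for
  A → A α₁ | ... | A α_m | β₁ | ... | β_n
is
  A  → β₁ A' | ... | β_n A'
  A' → α₁ A' | ... | α_m A' | ε

A → E c becomes A → E c A'
A → A d d becomes A' → d d A'
A → A d B becomes A' → d B A'
Add A' → ε

Productions for other non-terminals are unchanged:
  B → ; ;
  B → c E
  E → d c
  E → ; E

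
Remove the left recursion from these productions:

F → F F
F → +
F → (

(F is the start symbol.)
F → + F'
F → ( F'
F' → F F'
F' → ε

F is directly left-recursive. The standard transformation for
  A → A α₁ | ... | A α_m | β₁ | ... | β_n
is
  A  → β₁ A' | ... | β_n A'
  A' → α₁ A' | ... | α_m A' | ε

F → + becomes F → + F'
F → ( becomes F → ( F'
F → F F becomes F' → F F'
Add F' → ε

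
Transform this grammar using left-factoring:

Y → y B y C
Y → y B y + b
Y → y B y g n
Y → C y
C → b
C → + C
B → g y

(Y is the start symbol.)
Y → y B y Y'
Y' → C
Y' → + b
Y' → g n
Y → C y
C → b
C → + C
B → g y

Left-factoring transforms A → αβ₁ | αβ₂ into A → αA' and A' → β₁ | β₂
(α is the longest common prefix among the alternatives). Repeat until
no nonterminal has two alternatives with a common prefix.

Round 1: Y has alternatives sharing prefix 'y B y'. Introduce Y': Y → y B y Y'
  Add: Y' → C
  Add: Y' → + b
  Add: Y' → g n

No remaining common prefixes — done.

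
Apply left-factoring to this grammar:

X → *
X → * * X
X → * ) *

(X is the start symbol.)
Left-factoring transforms A → αβ₁ | αβ₂ into A → αA' and A' → β₁ | β₂
(α is the longest common prefix among the alternatives). Repeat until
no nonterminal has two alternatives with a common prefix.

Round 1: X has alternatives sharing prefix '*'. Introduce X': X → * X'
  Add: X' → ε
  Add: X' → * X
  Add: X' → ) *

No remaining common prefixes — done.

Resulting grammar:
X → * X'
X' → ε
X' → * X
X' → ) *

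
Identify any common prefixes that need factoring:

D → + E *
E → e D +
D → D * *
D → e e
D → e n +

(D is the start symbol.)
Left-factoring is needed when two productions for the same non-terminal
share a common prefix on the right-hand side.

Productions for D:
  D → + E *
  D → D * *
  D → e e
  D → e n +

Found common prefix 'e' in productions for D

Answer: Yes, D has productions with common prefix 'e'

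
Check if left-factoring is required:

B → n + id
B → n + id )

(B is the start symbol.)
Yes, B has productions with common prefix 'n + id'

Left-factoring is needed when two productions for the same non-terminal
share a common prefix on the right-hand side.

Productions for B:
  B → n + id
  B → n + id )

Found common prefix 'n + id' in productions for B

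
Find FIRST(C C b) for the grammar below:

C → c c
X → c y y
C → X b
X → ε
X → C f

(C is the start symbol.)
FIRST sets of the non-terminals involved (from the grammar, by fixed-point iteration):
  FIRST(C) = { 'b', 'c' }

To compute FIRST(C C b), process the symbols left to right:
Symbol C is a non-terminal. Add FIRST(C) \ {ε} = { 'b', 'c' }
C is not nullable (ε ∉ FIRST(C)), so stop here.
FIRST(C C b) = { 'b', 'c' }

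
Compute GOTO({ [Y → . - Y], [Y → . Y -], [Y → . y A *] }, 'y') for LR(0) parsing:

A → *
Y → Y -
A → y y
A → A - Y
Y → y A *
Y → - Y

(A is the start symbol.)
GOTO(I, 'y') = CLOSURE({ [A → αX.β] : [A → α.Xβ] ∈ I, X = 'y' })

Items with dot before 'y', with the dot advanced:
  [Y → . y A *] → [Y → y . A *]
Closure of the advanced items:
  [Y → y . A *] has the dot before A: add [A → . *], [A → . y y], [A → . A - Y]

GOTO = { [A → . *], [A → . A - Y], [A → . y y], [Y → y . A *] }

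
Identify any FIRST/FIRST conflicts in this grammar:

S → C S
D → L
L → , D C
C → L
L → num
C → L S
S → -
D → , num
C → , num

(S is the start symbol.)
Yes. D → L / D → ',' num on { ',' }; C → L / C → L S on { ',', 'num' }; C → L / C → ',' num on { ',' }; C → L S / C → ',' num on { ',' }

FIRST sets of the non-terminals at (or reachable through a nullable prefix from) the front of some alternative:
  FIRST(C) = { ',', 'num' }
  FIRST(L) = { ',', 'num' }

Productions for S:
  S → C S: FIRST = { ',', 'num' }
  S → -: FIRST = { '-' }
Productions for D:
  D → L: FIRST = { ',', 'num' }
  D → , num: FIRST = { ',' }
Productions for L:
  L → , D C: FIRST = { ',' }
  L → num: FIRST = { 'num' }
Productions for C:
  C → L: FIRST = { ',', 'num' }
  C → L S: FIRST = { ',', 'num' }
  C → , num: FIRST = { ',' }

Conflict for D: D → L and D → , num
  Overlap: { ',' }
Conflict for C: C → L and C → L S
  Overlap: { ',', 'num' }
Conflict for C: C → L and C → , num
  Overlap: { ',' }
Conflict for C: C → L S and C → , num
  Overlap: { ',' }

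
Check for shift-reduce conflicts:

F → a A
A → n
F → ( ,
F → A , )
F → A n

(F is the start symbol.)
No shift-reduce conflicts

Augment with F' → F and build the canonical LR(0) collection (I0 = CLOSURE({[F' → . F]}), then GOTO on every symbol after a dot until no new states appear). It has 11 states:
  I0: { [A → . n], [F → . ( ,], [F → . A , )], [F → . A n], [F → . a A], [F' → . F] }  — shift
  I1: { [F → ( . ,] }  — shift
  I2: { [F → A . , )], [F → A . n] }  — shift
  I3: { [F' → F .] }  — accept
  I4: { [A → . n], [F → a . A] }  — shift
  I5: { [A → n .] }  — reduce
  I6: { [F → a A .] }  — reduce
  I7: { [F → A , . )] }  — shift
  I8: { [F → A n .] }  — reduce
  I9: { [F → A , ) .] }  — reduce
  I10: { [F → ( , .] }  — reduce

No state contains both a complete item and a shift item.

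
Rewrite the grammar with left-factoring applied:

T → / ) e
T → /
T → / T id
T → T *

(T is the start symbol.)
T → / T'
T' → ) e
T' → ε
T' → T id
T → T *

Left-factoring transforms A → αβ₁ | αβ₂ into A → αA' and A' → β₁ | β₂
(α is the longest common prefix among the alternatives). Repeat until
no nonterminal has two alternatives with a common prefix.

Round 1: T has alternatives sharing prefix '/'. Introduce T': T → / T'
  Add: T' → ) e
  Add: T' → ε
  Add: T' → T id

No remaining common prefixes — done.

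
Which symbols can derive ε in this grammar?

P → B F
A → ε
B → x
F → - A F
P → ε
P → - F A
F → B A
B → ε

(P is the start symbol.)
ε-productions: A → ε, P → ε, B → ε
So A, P, B are immediately nullable.
F → B A: every symbol on the right is nullable, so F is nullable too.
Every non-terminal is now nullable.
Nullable = { 'A', 'B', 'F', 'P' }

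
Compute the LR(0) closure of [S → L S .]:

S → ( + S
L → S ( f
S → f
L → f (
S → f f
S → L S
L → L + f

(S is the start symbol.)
Start with: [S → L S .]
The dot is at the end, so nothing is added.

CLOSURE = { [S → L S .] }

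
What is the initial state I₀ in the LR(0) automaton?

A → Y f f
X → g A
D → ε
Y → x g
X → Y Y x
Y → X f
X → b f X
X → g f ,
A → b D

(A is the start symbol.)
{ [A → . Y f f], [A → . b D], [A' → . A], [X → . Y Y x], [X → . b f X], [X → . g A], [X → . g f ,], [Y → . X f], [Y → . x g] }

First, augment the grammar with A' → A
I₀ = CLOSURE({ [A' → . A] }):
  [A' → . A] has the dot before A: add [A → . Y f f], [A → . b D]
  [A → . Y f f] has the dot before Y: add [Y → . x g], [Y → . X f]
  [Y → . X f] has the dot before X: add [X → . g A], [X → . Y Y x], [X → . b f X], [X → . g f ,]
No further items can be added.

I₀ = { [A → . Y f f], [A → . b D], [A' → . A], [X → . Y Y x], [X → . b f X], [X → . g A], [X → . g f ,], [Y → . X f], [Y → . x g] }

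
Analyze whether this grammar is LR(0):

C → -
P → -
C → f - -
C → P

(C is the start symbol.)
No. Reduce-reduce conflict: [C → - .] and [P → - .]

A grammar is LR(0) if no state in the canonical LR(0) collection has:
  - both a shift item (dot before a terminal) and a complete item (shift-reduce conflict), or
  - two or more complete items (reduce-reduce conflict; the accept item [C' → C .] counts as a complete item here).

Augment with C' → C and build the canonical LR(0) collection (I0 = CLOSURE({[C' → . C]}), then GOTO on every symbol after a dot until no new states appear). It has 7 states:
  I0: { [C → . -], [C → . P], [C → . f - -], [C' → . C], [P → . -] }  — shift
  I1: { [C → - .], [P → - .] }  — 2 reduces
  I2: { [C' → C .] }  — accept
  I3: { [C → P .] }  — reduce
  I4: { [C → f . - -] }  — shift
  I5: { [C → f - . -] }  — shift
  I6: { [C → f - - .] }  — reduce

Conflict in state I1:
  Reduce-reduce conflict: [C → - .] and [P → - .]
So the grammar is NOT LR(0).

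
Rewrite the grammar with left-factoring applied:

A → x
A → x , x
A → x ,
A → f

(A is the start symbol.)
Left-factoring transforms A → αβ₁ | αβ₂ into A → αA' and A' → β₁ | β₂
(α is the longest common prefix among the alternatives). Repeat until
no nonterminal has two alternatives with a common prefix.

Round 1: A has alternatives sharing prefix 'x'. Introduce A': A → x A'
  Add: A' → ε
  Add: A' → , x
  Add: A' → ,

Round 2: A' has alternatives sharing prefix ','. Introduce A'': A' → , A''
  Add: A'' → x
  Add: A'' → ε

No remaining common prefixes — done.

Resulting grammar:
A → x A'
A' → ε
A' → , A''
A'' → x
A'' → ε
A → f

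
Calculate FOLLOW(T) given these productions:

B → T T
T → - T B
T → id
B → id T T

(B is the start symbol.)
In B → T T: T is followed by T, add FIRST(T) \ {ε} = { '-', 'id' }
In B → T T: T is at the end, add FOLLOW(B)
In T → - T B: T is followed by B, add FIRST(B) \ {ε} = { '-', 'id' }
In B → id T T: T is followed by T, add FIRST(T) \ {ε} = { '-', 'id' }
In B → id T T: T is at the end, add FOLLOW(B)

The FOLLOW sets referred to above (computed the same way, to a fixed point):
  FOLLOW(B) = { $, '-', 'id' }

Taking the union: FOLLOW(T) = { $, '-', 'id' }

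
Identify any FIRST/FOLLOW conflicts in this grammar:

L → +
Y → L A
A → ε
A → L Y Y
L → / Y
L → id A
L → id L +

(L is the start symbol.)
A FIRST/FOLLOW conflict occurs when a non-terminal N has a nullable alternative N → β (β ⇒* ε) and another alternative N → α with FIRST(α) ∩ FOLLOW(N) ≠ ∅: on such a lookahead the parser cannot decide between expanding α and letting N vanish via β.

Nullable non-terminals: A.
FIRST sets used below: FIRST(L) = { '+', '/', 'id' }

A: nullable alternative(s) A → ε; FOLLOW(A) = { $, '+', '/', 'id' }
  A → ε: FIRST \ {ε} = { } — this is the only nullable alternative, skip
  A → L Y Y: FIRST \ {ε} = { '+', '/', 'id' } — overlaps FOLLOW(A) on { '+', '/', 'id' }: CONFLICT

L, Y have no nullable alternative, so no FIRST/FOLLOW check is needed there.

So the grammar has 1 FIRST/FOLLOW conflict (marked CONFLICT above).

Answer: Yes. A → L Y Y with FOLLOW(A) on { '+', '/', 'id' }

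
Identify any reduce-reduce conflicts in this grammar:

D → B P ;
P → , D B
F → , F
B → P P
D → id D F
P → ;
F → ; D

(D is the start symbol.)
Augment with D' → D and build the canonical LR(0) collection (I0 = CLOSURE({[D' → . D]}), then GOTO on every symbol after a dot until no new states appear). It has 18 states:
  I0: { [B → . P P], [D → . B P ;], [D → . id D F], [D' → . D], [P → . , D B], [P → . ;] }  — shift
  I1: { [B → . P P], [D → . B P ;], [D → . id D F], [P → , . D B], [P → . , D B], [P → . ;] }  — shift
  I2: { [P → ; .] }  — reduce
  I3: { [D → B . P ;], [P → . , D B], [P → . ;] }  — shift
  I4: { [D' → D .] }  — accept
  I5: { [B → P . P], [P → . , D B], [P → . ;] }  — shift
  I6: { [B → . P P], [D → . B P ;], [D → . id D F], [D → id . D F], [P → . , D B], [P → . ;] }  — shift
  I7: { [D → id D . F], [F → . , F], [F → . ; D] }  — shift
  I8: { [F → , . F], [F → . , F], [F → . ; D] }  — shift
  I9: { [B → . P P], [D → . B P ;], [D → . id D F], [F → ; . D], [P → . , D B], [P → . ;] }  — shift
  I10: { [D → id D F .] }  — reduce
  I11: { [F → ; D .] }  — reduce
  I12: { [F → , F .] }  — reduce
  I13: { [B → P P .] }  — reduce
  I14: { [D → B P . ;] }  — shift
  I15: { [D → B P ; .] }  — reduce
  I16: { [B → . P P], [P → , D . B], [P → . , D B], [P → . ;] }  — shift
  I17: { [P → , D B .] }  — reduce

No state contains more than one complete item.

Answer: No reduce-reduce conflicts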